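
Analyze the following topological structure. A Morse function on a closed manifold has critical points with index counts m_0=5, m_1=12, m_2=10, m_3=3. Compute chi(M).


Morse theory: chi(M) = sum_k (-1)^k m_k where m_k = #(index-k critical points).
= (5) + (-12) + (10) + (-3) = 0

0


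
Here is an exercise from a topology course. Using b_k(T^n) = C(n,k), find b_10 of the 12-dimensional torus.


By the Kunneth formula, b_k(T^n) = C(n,k).
b_10(T^12) = C(12,10).
C(12,10) = 12!/(10!*2!) = 66

66


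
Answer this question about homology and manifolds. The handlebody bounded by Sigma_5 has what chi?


A genus-g handlebody deformation retracts to a wedge of g circles.
chi(vee_g S^1) = 1 - g.
chi(H_5) = 1 - 5 = -4

-4


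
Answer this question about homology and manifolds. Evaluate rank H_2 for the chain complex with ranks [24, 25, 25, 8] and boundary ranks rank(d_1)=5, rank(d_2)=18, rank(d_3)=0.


rank H_k = rank(ker d_k) - rank(im d_{k+1}).
rank(ker d_2) = rank(C_2) - rank(d_2) = 25 - 18 = 7.
rank(im d_{2+1}) = 0.
rank H_2 = 7 - 0 = 7

7


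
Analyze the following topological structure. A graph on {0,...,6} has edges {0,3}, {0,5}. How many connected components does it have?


Run DFS/union-find over 7 vertices.
V = 7, E = 2.
Number of components = 5

5


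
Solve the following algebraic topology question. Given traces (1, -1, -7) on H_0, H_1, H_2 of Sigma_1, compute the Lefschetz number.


L(f) = tr(f_0*) - tr(f_1*) + tr(f_2*).
= 1 - (-1) + (-7)
= -5

-5


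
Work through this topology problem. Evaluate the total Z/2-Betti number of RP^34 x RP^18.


dim H^*(RP^n; Z/2) = n+1 (one Z/2 in each degree 0..n).
Total Betti number is multiplicative.
Total = (34+1) * (18+1) = 35 * 19 = 665

665


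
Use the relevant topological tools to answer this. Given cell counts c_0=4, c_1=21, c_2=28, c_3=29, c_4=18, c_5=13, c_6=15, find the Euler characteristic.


chi = sum_k (-1)^k c_k.
= (-1)^0*4 + (-1)^1*21 + (-1)^2*28 + (-1)^3*29 + (-1)^4*18 + (-1)^5*13 + (-1)^6*15
= (4) + (-21) + (28) + (-29) + (18) + (-13) + (15)
= 2

2


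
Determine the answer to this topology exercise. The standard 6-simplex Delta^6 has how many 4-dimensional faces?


Delta^6 has 6+1 vertices. A 4-face is a choice of 4+1 vertices.
f_4 = C(6+1, 4+1) = C(7,5) = 21

21


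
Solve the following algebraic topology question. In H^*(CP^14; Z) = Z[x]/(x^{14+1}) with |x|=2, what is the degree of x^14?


|x| = 2 in H^*(CP^n).
|x^14| = 14 * |x| = 14 * 2 = 28

28


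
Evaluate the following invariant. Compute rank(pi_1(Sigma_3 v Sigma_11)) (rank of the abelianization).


For a wedge: H_1(A v B) = H_1(A) + H_1(B).
b_1(Sigma_3) = 6, b_1(Sigma_11) = 22.
b_1 = 6 + 22 = 28

28


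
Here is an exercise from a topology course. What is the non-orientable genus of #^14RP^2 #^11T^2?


Since a >= 1, the sum is non-orientable; each T^2 can be replaced by RP^2 # RP^2 (since T^2#RP^2 = 3RP^2).
Total crosscaps k = 14 + 2*11 = 36.
Check via chi: chi = 14*1 + 11*0 - (14+11-1)*2 = -34 = 2 - k = -34. Consistent.

36


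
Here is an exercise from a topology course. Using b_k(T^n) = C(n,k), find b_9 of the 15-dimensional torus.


By the Kunneth formula, b_k(T^n) = C(n,k).
b_9(T^15) = C(15,9).
C(15,9) = 15!/(9!*6!) = 5005

5005


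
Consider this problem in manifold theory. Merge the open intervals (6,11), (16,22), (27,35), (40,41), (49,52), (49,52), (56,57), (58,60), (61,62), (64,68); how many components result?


Sort and merge overlapping open intervals.
Merged: (6,11), (16,22), (27,35), (40,41), (49,52), (56,57), (58,60), (61,62), (64,68).
Number of components = 9

9


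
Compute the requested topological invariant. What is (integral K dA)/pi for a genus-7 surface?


Gauss-Bonnet: integral K dA = 2*pi*chi(M).
chi(Sigma_7) = 2 - 2*7 = -12.
(integral K dA)/pi = 2*chi = 2*(-12) = -24

-24


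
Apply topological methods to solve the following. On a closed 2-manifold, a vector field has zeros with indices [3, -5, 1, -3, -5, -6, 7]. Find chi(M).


Poincare-Hopf: chi(M) = sum of indices of zeros.
chi = (3) + (-5) + (1) + (-3) + (-5) + (-6) + (7) = -8

-8


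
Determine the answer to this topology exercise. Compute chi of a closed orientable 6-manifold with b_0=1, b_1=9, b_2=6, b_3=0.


By Poincare duality b_k = b_{6-k}, so full Betti numbers: b_0=1, b_1=9, b_2=6, b_3=0, b_4=6, b_5=9, b_6=1.
chi = sum (-1)^k b_k = -4

-4


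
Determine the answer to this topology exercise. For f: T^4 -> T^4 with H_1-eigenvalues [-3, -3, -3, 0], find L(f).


For a torus self-map: L(f) = det(I - A) where A acts on H_1.
L(f) = (1--3) * (1--3) * (1--3) * (1-0) = 4 * 4 * 4 * 1 = 64

64


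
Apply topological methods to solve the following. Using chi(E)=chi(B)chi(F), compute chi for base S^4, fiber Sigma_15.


chi(S^4) = 2 (n even), chi(Sigma_15) = 2 - 2*15 = -28.
chi(E) = 2 * (-28) = -56

-56


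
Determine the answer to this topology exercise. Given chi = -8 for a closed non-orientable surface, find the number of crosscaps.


chi = 2 - k for closed non-orientable surfaces with k crosscaps.
-8 = 2 - k
k = 2 - (-8) = 10

10


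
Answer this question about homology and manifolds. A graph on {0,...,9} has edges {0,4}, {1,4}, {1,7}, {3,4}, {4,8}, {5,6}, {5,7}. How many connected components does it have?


Run DFS/union-find over 10 vertices.
V = 10, E = 7.
Number of components = 3

3


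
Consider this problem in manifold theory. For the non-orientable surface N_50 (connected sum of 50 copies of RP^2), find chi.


For a non-orientable closed surface with k crosscaps: chi = 2 - k.
Here k = 50.
chi = 2 - 50 = -48

-48


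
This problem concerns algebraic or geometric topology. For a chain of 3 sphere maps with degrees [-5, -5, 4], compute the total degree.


Degree is multiplicative: deg(composition) = product of degrees.
= (-5) * (-5) * (4) = 100

100


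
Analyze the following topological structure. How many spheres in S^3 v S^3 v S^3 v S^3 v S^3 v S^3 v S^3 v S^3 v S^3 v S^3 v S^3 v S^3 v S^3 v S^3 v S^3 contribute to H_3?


For a wedge of spheres, H_k (k>0) is free on one generator per sphere of dimension k.
Spheres of dimension 3: count = 15.
b_3 = 15

15


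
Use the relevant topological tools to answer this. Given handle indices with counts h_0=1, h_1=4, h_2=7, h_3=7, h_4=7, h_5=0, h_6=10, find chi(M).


Handles of index k contribute (-1)^k to chi (same as CW cells).
chi = (1) + (-4) + (7) + (-7) + (7) + (0) + (10) = 14

14


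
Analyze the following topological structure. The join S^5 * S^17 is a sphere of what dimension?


Join of spheres: S^m * S^n = S^{m+n+1}.
dim = 5 + 17 + 1 = 23

23


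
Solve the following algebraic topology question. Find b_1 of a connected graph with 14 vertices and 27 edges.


For a connected graph: rank(pi_1) = b_1 = E - V + 1 = 1 - chi.
chi = V - E = 14 - 27 = -13.
rank = 1 - (-13) = 27 - 14 + 1 = 14

14


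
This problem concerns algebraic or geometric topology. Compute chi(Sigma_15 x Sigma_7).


chi(Sigma_15) = 2 - 2*15 = -28
chi(Sigma_7) = 2 - 2*7 = -12
chi(product) = (-28) * (-12) = 336

336


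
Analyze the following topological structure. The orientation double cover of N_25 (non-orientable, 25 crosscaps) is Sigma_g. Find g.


chi(N_25) = 2 - 25 = -23.
Double cover: chi(Sigma_g) = 2 * chi(N_25) = 2*(-23) = -46.
2 - 2g = -46, so g = (2 - (-46))/2 = 48/2 = 24

24


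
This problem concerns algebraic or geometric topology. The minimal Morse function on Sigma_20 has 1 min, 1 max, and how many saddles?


A perfect Morse function has m_k = b_k.
For Sigma_20: b_0=1, b_1=2g=40, b_2=1.
Saddles m_1 = 2g = 40

40


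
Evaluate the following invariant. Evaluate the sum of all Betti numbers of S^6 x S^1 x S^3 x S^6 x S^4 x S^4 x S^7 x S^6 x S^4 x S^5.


Total Betti number is multiplicative under products.
Each S^d (d>=1) has total Betti number 2.
There are 10 sphere factors.
Total = 2^10 = 1024

1024


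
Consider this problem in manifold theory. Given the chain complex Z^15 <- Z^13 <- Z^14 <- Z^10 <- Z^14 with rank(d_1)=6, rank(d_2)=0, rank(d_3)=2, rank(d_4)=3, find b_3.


rank H_k = rank(ker d_k) - rank(im d_{k+1}).
rank(ker d_3) = rank(C_3) - rank(d_3) = 10 - 2 = 8.
rank(im d_{3+1}) = 3.
rank H_3 = 8 - 3 = 5

5


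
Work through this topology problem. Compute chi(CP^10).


CP^10 has one cell in each even dimension 0, 2, ..., 2*10 (10+1 cells total).
All cells are even-dimensional, so chi = number of cells.
chi = 10 + 1 = 11

11


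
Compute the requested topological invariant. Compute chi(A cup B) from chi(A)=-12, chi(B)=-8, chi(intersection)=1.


chi(A cup B) = chi(A) + chi(B) - chi(A cap B)
= -12 + (-8) - (1)
= -21

-21


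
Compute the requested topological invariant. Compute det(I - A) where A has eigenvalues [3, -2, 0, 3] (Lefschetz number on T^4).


For a torus self-map: L(f) = det(I - A) where A acts on H_1.
L(f) = (1-3) * (1--2) * (1-0) * (1-3) = -2 * 3 * 1 * -2 = 12

12


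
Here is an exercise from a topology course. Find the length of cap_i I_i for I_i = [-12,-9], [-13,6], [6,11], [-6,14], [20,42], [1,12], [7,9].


Intersection = [max(a_i), min(b_i)] = [20, -9].
Since 20 > -9, the intersection is empty.
Length = 0

0


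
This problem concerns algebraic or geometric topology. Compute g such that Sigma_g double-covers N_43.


chi(N_43) = 2 - 43 = -41.
Double cover: chi(Sigma_g) = 2 * chi(N_43) = 2*(-41) = -82.
2 - 2g = -82, so g = (2 - (-82))/2 = 84/2 = 42

42


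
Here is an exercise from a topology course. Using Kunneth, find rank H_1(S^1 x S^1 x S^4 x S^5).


Each S^d has Poincare polynomial 1 + t^d.
The product S^1 x S^1 x S^4 x S^5 has Poincare polynomial prod(1+t^d_i).
Expanding: b_0=1, b_1=2, b_2=1, b_4=1, b_5=3, b_6=3, b_7=1, b_9=1, b_10=2, b_11=1.
b_1 = 2

2


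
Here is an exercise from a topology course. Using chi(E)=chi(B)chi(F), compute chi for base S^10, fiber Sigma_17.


chi(S^10) = 2 (n even), chi(Sigma_17) = 2 - 2*17 = -32.
chi(E) = 2 * (-32) = -64

-64


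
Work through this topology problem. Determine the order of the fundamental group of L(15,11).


pi_1(L(p,q)) = Z/pZ for any q coprime to p.
|pi_1(L(15,11))| = 15

15


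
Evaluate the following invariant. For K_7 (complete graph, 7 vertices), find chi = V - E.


K_7: V = 7, E = C(7,2) = 21.
chi = V - E = 7 - 21 = -14

-14


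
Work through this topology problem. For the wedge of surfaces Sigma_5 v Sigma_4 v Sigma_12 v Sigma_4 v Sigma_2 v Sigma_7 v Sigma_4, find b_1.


For a wedge X v Y: reduced H_k(X v Y) = H_k(X) + H_k(Y).
Each Sigma_g contributes b_1 = 2g.
b_1 = 10 + 8 + 24 + 8 + 4 + 14 + 8 = 76

76


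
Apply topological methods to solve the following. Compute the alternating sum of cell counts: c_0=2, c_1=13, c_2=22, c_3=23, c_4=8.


chi = sum_k (-1)^k c_k.
= (-1)^0*2 + (-1)^1*13 + (-1)^2*22 + (-1)^3*23 + (-1)^4*8
= (2) + (-13) + (22) + (-23) + (8)
= -4

-4


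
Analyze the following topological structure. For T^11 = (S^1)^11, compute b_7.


By the Kunneth formula, b_k(T^n) = C(n,k).
b_7(T^11) = C(11,7).
C(11,7) = 11!/(7!*4!) = 330

330


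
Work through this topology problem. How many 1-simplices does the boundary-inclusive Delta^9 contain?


Delta^9 has 9+1 vertices. A 1-face is a choice of 1+1 vertices.
f_1 = C(9+1, 1+1) = C(10,2) = 45

45


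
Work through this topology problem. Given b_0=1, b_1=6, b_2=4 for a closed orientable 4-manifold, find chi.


By Poincare duality b_k = b_{4-k}, so full Betti numbers: b_0=1, b_1=6, b_2=4, b_3=6, b_4=1.
chi = sum (-1)^k b_k = -6

-6


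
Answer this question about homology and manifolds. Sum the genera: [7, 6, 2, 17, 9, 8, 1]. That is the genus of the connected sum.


Genus is additive under connected sum of orientable surfaces.
g = 7 + 6 + 2 + 17 + 9 + 8 + 1 = 50

50


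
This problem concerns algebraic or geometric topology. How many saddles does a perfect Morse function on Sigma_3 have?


A perfect Morse function has m_k = b_k.
For Sigma_3: b_0=1, b_1=2g=6, b_2=1.
Saddles m_1 = 2g = 6

6


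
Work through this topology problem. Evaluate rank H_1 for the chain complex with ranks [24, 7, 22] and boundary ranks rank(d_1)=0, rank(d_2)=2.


rank H_k = rank(ker d_k) - rank(im d_{k+1}).
rank(ker d_1) = rank(C_1) - rank(d_1) = 7 - 0 = 7.
rank(im d_{1+1}) = 2.
rank H_1 = 7 - 2 = 5

5


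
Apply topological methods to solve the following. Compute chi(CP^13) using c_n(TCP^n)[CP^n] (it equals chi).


For any closed oriented manifold, <e(TM),[M]> = chi(M).
chi(CP^13) = 13+1 = 14

14


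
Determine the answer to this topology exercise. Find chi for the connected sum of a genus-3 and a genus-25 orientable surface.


chi(Sigma_3) = 2 - 2*3 = -4
chi(Sigma_25) = 2 - 2*25 = -48
For surfaces: chi(A#B) = chi(A) + chi(B) - 2.
chi = -4 + -48 - 2 = -54

-54


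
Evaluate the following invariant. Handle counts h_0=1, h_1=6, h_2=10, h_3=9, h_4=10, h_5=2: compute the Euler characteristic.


Handles of index k contribute (-1)^k to chi (same as CW cells).
chi = (1) + (-6) + (10) + (-9) + (10) + (-2) = 4

4


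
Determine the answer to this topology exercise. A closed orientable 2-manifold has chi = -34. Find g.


chi = 2 - 2g for closed orientable surfaces.
-34 = 2 - 2g
2g = 2 - (-34) = 36
g = 18

18


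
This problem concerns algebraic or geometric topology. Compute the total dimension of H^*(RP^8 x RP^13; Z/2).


dim H^*(RP^n; Z/2) = n+1 (one Z/2 in each degree 0..n).
Total Betti number is multiplicative.
Total = (8+1) * (13+1) = 9 * 14 = 126

126


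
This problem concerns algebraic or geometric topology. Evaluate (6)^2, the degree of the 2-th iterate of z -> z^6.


deg(f) = 6. Degree is multiplicative: deg(f^2) = (deg f)^2.
deg(f^2) = (6)^2 = 36

36


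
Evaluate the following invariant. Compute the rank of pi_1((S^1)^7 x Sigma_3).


pi_1(A x B) = pi_1(A) x pi_1(B); rank of abelianization = b_1.
b_1(T^7) = 7, b_1(Sigma_3) = 2*3 = 6.
b_1(product) = 7 + 6 = 13

13


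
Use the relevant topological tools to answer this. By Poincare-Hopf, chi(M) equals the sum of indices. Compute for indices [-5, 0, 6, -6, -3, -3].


Poincare-Hopf: chi(M) = sum of indices of zeros.
chi = (-5) + (0) + (6) + (-6) + (-3) + (-3) = -11

-11


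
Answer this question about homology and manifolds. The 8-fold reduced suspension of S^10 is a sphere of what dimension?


Each suspension raises dimension by 1: Sigma S^n = S^{n+1}.
Sigma^8 S^10 = S^{10+8} = S^18

18


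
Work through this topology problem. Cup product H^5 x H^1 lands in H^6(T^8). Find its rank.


Cup product: H^p x H^q -> H^{p+q}; here p+q = 5+1 = 6.
rank H^k(T^n) = C(n,k).
C(8,6) = 28

28


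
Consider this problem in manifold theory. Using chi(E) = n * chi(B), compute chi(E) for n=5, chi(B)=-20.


For a finite covering: chi(E) = (number of sheets) * chi(B).
chi(E) = 5 * (-20) = -100

-100


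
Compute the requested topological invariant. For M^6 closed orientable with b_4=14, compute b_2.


Poincare duality for closed orientable n-manifolds: b_k = b_{n-k}.
Here n = 6, so b_2 = b_4 = 14

14


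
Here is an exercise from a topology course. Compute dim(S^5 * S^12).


Join of spheres: S^m * S^n = S^{m+n+1}.
dim = 5 + 12 + 1 = 18

18


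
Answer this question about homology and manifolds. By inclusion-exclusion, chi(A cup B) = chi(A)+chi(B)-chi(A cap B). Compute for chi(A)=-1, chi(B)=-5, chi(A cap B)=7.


chi(A cup B) = chi(A) + chi(B) - chi(A cap B)
= -1 + (-5) - (7)
= -13

-13


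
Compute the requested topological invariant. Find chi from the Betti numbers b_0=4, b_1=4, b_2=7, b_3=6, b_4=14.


chi = sum_k (-1)^k b_k.
= (4) + (-4) + (7) + (-6) + (14)
= 15

15


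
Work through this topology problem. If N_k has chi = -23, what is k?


chi = 2 - k for closed non-orientable surfaces with k crosscaps.
-23 = 2 - k
k = 2 - (-23) = 25

25


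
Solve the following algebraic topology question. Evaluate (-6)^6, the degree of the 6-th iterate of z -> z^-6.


deg(f) = -6. Degree is multiplicative: deg(f^6) = (deg f)^6.
deg(f^6) = (-6)^6 = 46656

46656


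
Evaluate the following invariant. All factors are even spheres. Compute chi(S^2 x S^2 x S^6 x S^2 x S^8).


chi is multiplicative: chi(X x Y) = chi(X) chi(Y).
Each even-dim sphere has chi = 2. There are 5 factors.
chi = 2^5 = 32

32


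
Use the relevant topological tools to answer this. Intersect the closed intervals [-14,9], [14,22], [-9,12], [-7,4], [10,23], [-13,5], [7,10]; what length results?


Intersection = [max(a_i), min(b_i)] = [14, 4].
Since 14 > 4, the intersection is empty.
Length = 0

0


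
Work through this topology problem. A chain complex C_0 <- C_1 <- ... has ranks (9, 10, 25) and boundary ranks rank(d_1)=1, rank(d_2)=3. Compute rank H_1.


rank H_k = rank(ker d_k) - rank(im d_{k+1}).
rank(ker d_1) = rank(C_1) - rank(d_1) = 10 - 1 = 9.
rank(im d_{1+1}) = 3.
rank H_1 = 9 - 3 = 6

6


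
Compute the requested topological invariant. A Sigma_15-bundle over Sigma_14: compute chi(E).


For a fiber bundle F -> E -> B (with CW structure): chi(E) = chi(B) * chi(F).
chi(Sigma_14) = -26, chi(Sigma_15) = -28.
chi(E) = (-26) * (-28) = 728

728


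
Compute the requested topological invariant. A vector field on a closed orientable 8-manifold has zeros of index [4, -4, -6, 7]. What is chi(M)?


Poincare-Hopf: chi(M) = sum of indices of zeros.
chi = (4) + (-4) + (-6) + (7) = 1

1


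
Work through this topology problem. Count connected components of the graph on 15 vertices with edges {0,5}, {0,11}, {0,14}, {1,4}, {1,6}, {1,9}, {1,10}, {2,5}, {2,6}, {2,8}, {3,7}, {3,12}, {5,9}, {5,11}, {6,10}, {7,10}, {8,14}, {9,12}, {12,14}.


Run DFS/union-find over 15 vertices.
V = 15, E = 19.
Number of components = 2

2


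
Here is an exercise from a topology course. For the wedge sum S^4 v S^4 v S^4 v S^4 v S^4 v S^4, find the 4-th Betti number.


For a wedge of spheres, H_k (k>0) is free on one generator per sphere of dimension k.
Spheres of dimension 4: count = 6.
b_4 = 6

6


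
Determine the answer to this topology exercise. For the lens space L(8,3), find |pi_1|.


pi_1(L(p,q)) = Z/pZ for any q coprime to p.
|pi_1(L(8,3))| = 8

8


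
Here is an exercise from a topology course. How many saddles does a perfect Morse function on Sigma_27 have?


A perfect Morse function has m_k = b_k.
For Sigma_27: b_0=1, b_1=2g=54, b_2=1.
Saddles m_1 = 2g = 54

54


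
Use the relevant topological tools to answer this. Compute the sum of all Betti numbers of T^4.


b_k(T^4) = C(4,k), so the sum over k is sum_k C(4,k) = 2^4.
Total = 2^4 = 16

16


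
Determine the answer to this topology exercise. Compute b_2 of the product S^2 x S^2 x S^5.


Each S^d has Poincare polynomial 1 + t^d.
The product S^2 x S^2 x S^5 has Poincare polynomial prod(1+t^d_i).
Expanding: b_0=1, b_2=2, b_4=1, b_5=1, b_7=2, b_9=1.
b_2 = 2

2


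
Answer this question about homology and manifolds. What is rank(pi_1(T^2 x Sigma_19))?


pi_1(A x B) = pi_1(A) x pi_1(B); rank of abelianization = b_1.
b_1(T^2) = 2, b_1(Sigma_19) = 2*19 = 38.
b_1(product) = 2 + 38 = 40

40


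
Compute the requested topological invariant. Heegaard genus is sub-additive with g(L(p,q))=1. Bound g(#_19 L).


Heegaard genus satisfies g(A#B) <= g(A) + g(B).
Each lens space has g = 1.
Upper bound: 19 * 1 = 19

19


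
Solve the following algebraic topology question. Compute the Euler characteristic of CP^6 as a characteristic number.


For any closed oriented manifold, <e(TM),[M]> = chi(M).
chi(CP^6) = 6+1 = 7

7


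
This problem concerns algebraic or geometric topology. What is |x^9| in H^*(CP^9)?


|x| = 2 in H^*(CP^n).
|x^9| = 9 * |x| = 9 * 2 = 18

18


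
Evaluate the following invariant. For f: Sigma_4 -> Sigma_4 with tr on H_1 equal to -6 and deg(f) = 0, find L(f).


L(f) = tr(f_0*) - tr(f_1*) + tr(f_2*).
= 1 - (-6) + (0)
= 7

7


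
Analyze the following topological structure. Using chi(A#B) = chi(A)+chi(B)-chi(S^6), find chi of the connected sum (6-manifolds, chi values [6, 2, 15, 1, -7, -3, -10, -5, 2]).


For n-manifolds: chi(A#B) = chi(A) + chi(B) - chi(S^6).
chi(S^6) = 1 + (-1)^6 = 2.
chi(#) = (sum chi_i) - (9-1)*chi(S^6) = 1 - 8*2 = -15

-15


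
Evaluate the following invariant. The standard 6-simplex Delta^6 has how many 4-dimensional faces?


Delta^6 has 6+1 vertices. A 4-face is a choice of 4+1 vertices.
f_4 = C(6+1, 4+1) = C(7,5) = 21

21


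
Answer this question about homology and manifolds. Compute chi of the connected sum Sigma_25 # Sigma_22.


chi(Sigma_25) = 2 - 2*25 = -48
chi(Sigma_22) = 2 - 2*22 = -42
For surfaces: chi(A#B) = chi(A) + chi(B) - 2.
chi = -48 + -42 - 2 = -92

-92


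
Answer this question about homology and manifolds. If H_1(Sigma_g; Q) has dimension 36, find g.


For a closed orientable surface: b_1 = 2g.
36 = 2g
g = 36 / 2 = 18

18


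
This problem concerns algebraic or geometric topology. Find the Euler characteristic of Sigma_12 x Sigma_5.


chi(Sigma_12) = 2 - 2*12 = -22
chi(Sigma_5) = 2 - 2*5 = -8
chi(product) = (-22) * (-8) = 176

176


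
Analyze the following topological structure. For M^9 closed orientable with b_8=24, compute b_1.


Poincare duality for closed orientable n-manifolds: b_k = b_{n-k}.
Here n = 9, so b_1 = b_8 = 24

24


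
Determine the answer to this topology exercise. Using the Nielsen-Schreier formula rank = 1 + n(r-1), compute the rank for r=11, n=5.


Nielsen-Schreier: an index-n subgroup of F_r is free of rank 1 + n(r-1).
Equivalently: chi(cover) = n*chi(base); chi(vee_r S^1) = 1 - 11 = -10.
chi(E) = 5*(-10) = -50; rank = 1 - chi(E) = 1 - (-50) = 51.
rank = 1 + 5*(11-1) = 1 + 50 = 51

51


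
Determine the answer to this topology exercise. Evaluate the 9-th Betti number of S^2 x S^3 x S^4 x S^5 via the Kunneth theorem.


Each S^d has Poincare polynomial 1 + t^d.
The product S^2 x S^3 x S^4 x S^5 has Poincare polynomial prod(1+t^d_i).
Expanding: b_0=1, b_2=1, b_3=1, b_4=1, b_5=2, b_6=1, b_7=2, b_8=1, b_9=2, b_10=1, b_11=1, b_12=1, b_14=1.
b_9 = 2

2


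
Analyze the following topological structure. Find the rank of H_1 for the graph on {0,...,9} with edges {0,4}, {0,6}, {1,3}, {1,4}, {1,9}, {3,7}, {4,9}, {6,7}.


b_1 = E - V + (number of components).
E = 8, V = 10, components = 4.
b_1 = 8 - 10 + 4 = 2

2


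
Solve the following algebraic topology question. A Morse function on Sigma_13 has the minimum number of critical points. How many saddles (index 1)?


A perfect Morse function has m_k = b_k.
For Sigma_13: b_0=1, b_1=2g=26, b_2=1.
Saddles m_1 = 2g = 26

26


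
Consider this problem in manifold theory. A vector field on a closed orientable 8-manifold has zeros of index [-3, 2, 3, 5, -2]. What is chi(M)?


Poincare-Hopf: chi(M) = sum of indices of zeros.
chi = (-3) + (2) + (3) + (5) + (-2) = 5

5


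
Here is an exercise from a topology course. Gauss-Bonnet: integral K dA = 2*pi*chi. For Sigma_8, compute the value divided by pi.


Gauss-Bonnet: integral K dA = 2*pi*chi(M).
chi(Sigma_8) = 2 - 2*8 = -14.
(integral K dA)/pi = 2*chi = 2*(-14) = -28

-28


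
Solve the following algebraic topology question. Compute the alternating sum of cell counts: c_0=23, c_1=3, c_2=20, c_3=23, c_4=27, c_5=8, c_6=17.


chi = sum_k (-1)^k c_k.
= (-1)^0*23 + (-1)^1*3 + (-1)^2*20 + (-1)^3*23 + (-1)^4*27 + (-1)^5*8 + (-1)^6*17
= (23) + (-3) + (20) + (-23) + (27) + (-8) + (17)
= 53

53


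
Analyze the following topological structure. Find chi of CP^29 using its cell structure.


CP^29 has one cell in each even dimension 0, 2, ..., 2*29 (29+1 cells total).
All cells are even-dimensional, so chi = number of cells.
chi = 29 + 1 = 30

30


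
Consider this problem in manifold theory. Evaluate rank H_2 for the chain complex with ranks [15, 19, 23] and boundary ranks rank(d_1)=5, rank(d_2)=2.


rank H_k = rank(ker d_k) - rank(im d_{k+1}).
rank(ker d_2) = rank(C_2) - rank(d_2) = 23 - 2 = 21.
rank(im d_{2+1}) = 0.
rank H_2 = 21 - 0 = 21

21


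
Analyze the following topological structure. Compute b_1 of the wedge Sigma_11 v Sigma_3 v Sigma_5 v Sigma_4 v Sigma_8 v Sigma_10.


For a wedge X v Y: reduced H_k(X v Y) = H_k(X) + H_k(Y).
Each Sigma_g contributes b_1 = 2g.
b_1 = 22 + 6 + 10 + 8 + 16 + 20 = 82

82


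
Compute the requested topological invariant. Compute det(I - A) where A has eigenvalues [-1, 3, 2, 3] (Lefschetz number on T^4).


For a torus self-map: L(f) = det(I - A) where A acts on H_1.
L(f) = (1--1) * (1-3) * (1-2) * (1-3) = 2 * -2 * -1 * -2 = -8

-8


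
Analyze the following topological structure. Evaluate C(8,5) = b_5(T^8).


By the Kunneth formula, b_k(T^n) = C(n,k).
b_5(T^8) = C(8,5).
C(8,5) = 8!/(5!*3!) = 56

56


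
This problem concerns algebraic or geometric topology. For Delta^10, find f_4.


Delta^10 has 10+1 vertices. A 4-face is a choice of 4+1 vertices.
f_4 = C(10+1, 4+1) = C(11,5) = 462

462


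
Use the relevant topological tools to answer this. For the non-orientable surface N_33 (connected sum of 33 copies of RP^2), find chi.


For a non-orientable closed surface with k crosscaps: chi = 2 - k.
Here k = 33.
chi = 2 - 33 = -31

-31


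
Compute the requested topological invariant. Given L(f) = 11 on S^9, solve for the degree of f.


L(f) = 1 + (-1)^9 deg(f) on S^9.
11 = 1 + (-1)^9 * deg(f)
(-1)^9 * deg(f) = 10
deg(f) = -10

-10


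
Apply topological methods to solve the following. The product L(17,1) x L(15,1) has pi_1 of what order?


pi_1(X x Y) = pi_1(X) x pi_1(Y).
pi_1(L(17,1)) = Z/17, pi_1(L(15,1)) = Z/15.
|Z/17 x Z/15| = 17 * 15 = 255

255


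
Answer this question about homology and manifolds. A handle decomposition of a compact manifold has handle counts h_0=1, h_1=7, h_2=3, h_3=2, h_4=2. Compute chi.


Handles of index k contribute (-1)^k to chi (same as CW cells).
chi = (1) + (-7) + (3) + (-2) + (2) = -3

-3


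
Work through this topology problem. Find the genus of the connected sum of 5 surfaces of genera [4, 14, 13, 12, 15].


Genus is additive under connected sum of orientable surfaces.
g = 4 + 14 + 13 + 12 + 15 = 58

58


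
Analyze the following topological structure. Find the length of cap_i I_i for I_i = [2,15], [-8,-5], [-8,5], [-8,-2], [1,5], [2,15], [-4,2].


Intersection = [max(a_i), min(b_i)] = [2, -5].
Since 2 > -5, the intersection is empty.
Length = 0

0


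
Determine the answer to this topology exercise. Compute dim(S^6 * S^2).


Join of spheres: S^m * S^n = S^{m+n+1}.
dim = 6 + 2 + 1 = 9

9


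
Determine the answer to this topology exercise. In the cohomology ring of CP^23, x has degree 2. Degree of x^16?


|x| = 2 in H^*(CP^n).
|x^16| = 16 * |x| = 16 * 2 = 32

32


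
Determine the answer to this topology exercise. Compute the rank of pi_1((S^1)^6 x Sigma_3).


pi_1(A x B) = pi_1(A) x pi_1(B); rank of abelianization = b_1.
b_1(T^6) = 6, b_1(Sigma_3) = 2*3 = 6.
b_1(product) = 6 + 6 = 12

12


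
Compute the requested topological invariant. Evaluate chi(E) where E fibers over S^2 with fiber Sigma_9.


chi(S^2) = 2 (n even), chi(Sigma_9) = 2 - 2*9 = -16.
chi(E) = 2 * (-16) = -32

-32


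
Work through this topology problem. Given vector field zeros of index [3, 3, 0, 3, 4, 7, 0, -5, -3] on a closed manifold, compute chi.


Poincare-Hopf: chi(M) = sum of indices of zeros.
chi = (3) + (3) + (0) + (3) + (4) + (7) + (0) + (-5) + (-3) = 12

12


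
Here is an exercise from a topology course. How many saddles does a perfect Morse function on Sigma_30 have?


A perfect Morse function has m_k = b_k.
For Sigma_30: b_0=1, b_1=2g=60, b_2=1.
Saddles m_1 = 2g = 60

60


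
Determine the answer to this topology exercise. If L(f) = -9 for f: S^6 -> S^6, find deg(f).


L(f) = 1 + (-1)^6 deg(f) on S^6.
-9 = 1 + (-1)^6 * deg(f)
(-1)^6 * deg(f) = -10
deg(f) = -10

-10


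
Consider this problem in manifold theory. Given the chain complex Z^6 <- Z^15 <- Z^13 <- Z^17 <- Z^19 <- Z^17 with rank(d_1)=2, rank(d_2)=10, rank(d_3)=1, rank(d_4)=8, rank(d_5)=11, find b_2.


rank H_k = rank(ker d_k) - rank(im d_{k+1}).
rank(ker d_2) = rank(C_2) - rank(d_2) = 13 - 10 = 3.
rank(im d_{2+1}) = 1.
rank H_2 = 3 - 1 = 2

2


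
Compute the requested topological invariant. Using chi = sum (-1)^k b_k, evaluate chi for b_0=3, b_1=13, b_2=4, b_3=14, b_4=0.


chi = sum_k (-1)^k b_k.
= (3) + (-13) + (4) + (-14) + (0)
= -20

-20


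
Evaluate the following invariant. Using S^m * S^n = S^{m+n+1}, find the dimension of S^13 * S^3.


Join of spheres: S^m * S^n = S^{m+n+1}.
dim = 13 + 3 + 1 = 17

17


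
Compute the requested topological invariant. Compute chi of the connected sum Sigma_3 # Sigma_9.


chi(Sigma_3) = 2 - 2*3 = -4
chi(Sigma_9) = 2 - 2*9 = -16
For surfaces: chi(A#B) = chi(A) + chi(B) - 2.
chi = -4 + -16 - 2 = -22

-22


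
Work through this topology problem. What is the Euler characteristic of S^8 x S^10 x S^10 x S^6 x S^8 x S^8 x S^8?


chi is multiplicative: chi(X x Y) = chi(X) chi(Y).
Each even-dim sphere has chi = 2. There are 7 factors.
chi = 2^7 = 128

128


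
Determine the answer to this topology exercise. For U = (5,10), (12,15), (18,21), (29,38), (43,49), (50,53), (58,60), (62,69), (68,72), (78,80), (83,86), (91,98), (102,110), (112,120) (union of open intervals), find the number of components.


Sort and merge overlapping open intervals.
Merged: (5,10), (12,15), (18,21), (29,38), (43,49), (50,53), (58,60), (62,72), (78,80), (83,86), (91,98), (102,110), (112,120).
Number of components = 13

13


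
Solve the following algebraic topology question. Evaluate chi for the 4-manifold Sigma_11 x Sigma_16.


chi(Sigma_11) = 2 - 2*11 = -20
chi(Sigma_16) = 2 - 2*16 = -30
chi(product) = (-20) * (-30) = 600

600


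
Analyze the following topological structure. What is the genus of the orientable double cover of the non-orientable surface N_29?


chi(N_29) = 2 - 29 = -27.
Double cover: chi(Sigma_g) = 2 * chi(N_29) = 2*(-27) = -54.
2 - 2g = -54, so g = (2 - (-54))/2 = 56/2 = 28

28


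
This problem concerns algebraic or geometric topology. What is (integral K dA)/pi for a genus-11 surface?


Gauss-Bonnet: integral K dA = 2*pi*chi(M).
chi(Sigma_11) = 2 - 2*11 = -20.
(integral K dA)/pi = 2*chi = 2*(-20) = -40

-40


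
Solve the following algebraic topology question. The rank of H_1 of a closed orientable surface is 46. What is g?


For a closed orientable surface: b_1 = 2g.
46 = 2g
g = 46 / 2 = 23

23


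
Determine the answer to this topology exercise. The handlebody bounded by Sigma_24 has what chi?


A genus-g handlebody deformation retracts to a wedge of g circles.
chi(vee_g S^1) = 1 - g.
chi(H_24) = 1 - 24 = -23

-23


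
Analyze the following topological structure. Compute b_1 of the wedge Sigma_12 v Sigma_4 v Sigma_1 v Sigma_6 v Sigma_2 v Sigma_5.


For a wedge X v Y: reduced H_k(X v Y) = H_k(X) + H_k(Y).
Each Sigma_g contributes b_1 = 2g.
b_1 = 24 + 8 + 2 + 12 + 4 + 10 = 60

60


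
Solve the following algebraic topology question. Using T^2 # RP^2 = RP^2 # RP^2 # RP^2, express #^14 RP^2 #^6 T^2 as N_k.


Since a >= 1, the sum is non-orientable; each T^2 can be replaced by RP^2 # RP^2 (since T^2#RP^2 = 3RP^2).
Total crosscaps k = 14 + 2*6 = 26.
Check via chi: chi = 14*1 + 6*0 - (14+6-1)*2 = -24 = 2 - k = -24. Consistent.

26


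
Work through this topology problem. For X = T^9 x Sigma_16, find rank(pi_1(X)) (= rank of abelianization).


pi_1(A x B) = pi_1(A) x pi_1(B); rank of abelianization = b_1.
b_1(T^9) = 9, b_1(Sigma_16) = 2*16 = 32.
b_1(product) = 9 + 32 = 41

41


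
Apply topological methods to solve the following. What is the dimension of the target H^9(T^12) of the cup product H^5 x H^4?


Cup product: H^p x H^q -> H^{p+q}; here p+q = 5+4 = 9.
rank H^k(T^n) = C(n,k).
C(12,9) = 220

220


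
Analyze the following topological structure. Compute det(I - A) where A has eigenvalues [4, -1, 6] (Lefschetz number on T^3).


For a torus self-map: L(f) = det(I - A) where A acts on H_1.
L(f) = (1-4) * (1--1) * (1-6) = -3 * 2 * -5 = 30

30


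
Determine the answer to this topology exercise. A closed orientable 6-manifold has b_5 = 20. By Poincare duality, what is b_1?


Poincare duality for closed orientable n-manifolds: b_k = b_{n-k}.
Here n = 6, so b_1 = b_5 = 20

20


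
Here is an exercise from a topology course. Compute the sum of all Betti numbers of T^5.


b_k(T^5) = C(5,k), so the sum over k is sum_k C(5,k) = 2^5.
Total = 2^5 = 32

32


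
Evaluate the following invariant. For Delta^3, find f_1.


Delta^3 has 3+1 vertices. A 1-face is a choice of 1+1 vertices.
f_1 = C(3+1, 1+1) = C(4,2) = 6

6


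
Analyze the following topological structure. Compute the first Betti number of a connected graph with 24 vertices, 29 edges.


For a connected graph: rank(pi_1) = b_1 = E - V + 1 = 1 - chi.
chi = V - E = 24 - 29 = -5.
rank = 1 - (-5) = 29 - 24 + 1 = 6

6


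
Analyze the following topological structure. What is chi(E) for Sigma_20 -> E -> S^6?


chi(S^6) = 2 (n even), chi(Sigma_20) = 2 - 2*20 = -38.
chi(E) = 2 * (-38) = -76

-76


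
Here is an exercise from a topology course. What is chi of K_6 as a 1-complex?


K_6: V = 6, E = C(6,2) = 15.
chi = V - E = 6 - 15 = -9

-9


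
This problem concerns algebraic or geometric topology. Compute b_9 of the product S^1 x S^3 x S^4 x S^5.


Each S^d has Poincare polynomial 1 + t^d.
The product S^1 x S^3 x S^4 x S^5 has Poincare polynomial prod(1+t^d_i).
Expanding: b_0=1, b_1=1, b_3=1, b_4=2, b_5=2, b_6=1, b_7=1, b_8=2, b_9=2, b_10=1, b_12=1, b_13=1.
b_9 = 2

2


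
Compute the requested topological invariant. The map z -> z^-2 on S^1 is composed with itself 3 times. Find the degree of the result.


deg(f) = -2. Degree is multiplicative: deg(f^3) = (deg f)^3.
deg(f^3) = (-2)^3 = -8

-8


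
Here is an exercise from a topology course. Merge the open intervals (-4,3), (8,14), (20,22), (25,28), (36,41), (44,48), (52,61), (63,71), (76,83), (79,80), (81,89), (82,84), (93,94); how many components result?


Sort and merge overlapping open intervals.
Merged: (-4,3), (8,14), (20,22), (25,28), (36,41), (44,48), (52,61), (63,71), (76,89), (93,94).
Number of components = 10

10


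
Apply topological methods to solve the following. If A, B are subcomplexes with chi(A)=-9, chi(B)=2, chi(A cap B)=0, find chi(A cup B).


chi(A cup B) = chi(A) + chi(B) - chi(A cap B)
= -9 + (2) - (0)
= -7

-7


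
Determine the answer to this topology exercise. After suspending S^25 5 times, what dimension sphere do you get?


Each suspension raises dimension by 1: Sigma S^n = S^{n+1}.
Sigma^5 S^25 = S^{25+5} = S^30

30


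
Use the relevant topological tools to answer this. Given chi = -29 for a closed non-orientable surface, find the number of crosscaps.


chi = 2 - k for closed non-orientable surfaces with k crosscaps.
-29 = 2 - k
k = 2 - (-29) = 31

31


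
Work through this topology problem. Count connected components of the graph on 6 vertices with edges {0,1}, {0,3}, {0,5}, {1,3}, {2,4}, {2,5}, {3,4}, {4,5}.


Run DFS/union-find over 6 vertices.
V = 6, E = 8.
Number of components = 1

1


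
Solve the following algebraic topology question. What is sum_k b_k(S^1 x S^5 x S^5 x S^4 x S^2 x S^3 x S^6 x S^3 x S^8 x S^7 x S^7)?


Total Betti number is multiplicative under products.
Each S^d (d>=1) has total Betti number 2.
There are 11 sphere factors.
Total = 2^11 = 2048

2048


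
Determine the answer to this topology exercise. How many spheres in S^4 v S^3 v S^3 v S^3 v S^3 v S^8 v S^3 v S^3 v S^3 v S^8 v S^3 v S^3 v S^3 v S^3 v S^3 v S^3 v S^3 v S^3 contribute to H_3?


For a wedge of spheres, H_k (k>0) is free on one generator per sphere of dimension k.
Spheres of dimension 3: count = 15.
b_3 = 15

15


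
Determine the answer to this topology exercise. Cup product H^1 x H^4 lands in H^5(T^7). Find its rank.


Cup product: H^p x H^q -> H^{p+q}; here p+q = 1+4 = 5.
rank H^k(T^n) = C(n,k).
C(7,5) = 21

21


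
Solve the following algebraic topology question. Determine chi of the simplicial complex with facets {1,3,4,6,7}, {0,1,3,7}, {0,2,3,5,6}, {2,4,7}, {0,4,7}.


Enumerate all faces; f-vector: f_0=8, f_1=24, f_2=25, f_3=11, f_4=2.
chi = sum (-1)^k f_k = 0

0


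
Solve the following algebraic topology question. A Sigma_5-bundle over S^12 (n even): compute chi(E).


chi(S^12) = 2 (n even), chi(Sigma_5) = 2 - 2*5 = -8.
chi(E) = 2 * (-8) = -16

-16


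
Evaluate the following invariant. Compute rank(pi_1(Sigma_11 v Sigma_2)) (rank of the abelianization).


For a wedge: H_1(A v B) = H_1(A) + H_1(B).
b_1(Sigma_11) = 22, b_1(Sigma_2) = 4.
b_1 = 22 + 4 = 26

26


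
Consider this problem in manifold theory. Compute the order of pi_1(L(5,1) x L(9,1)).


pi_1(X x Y) = pi_1(X) x pi_1(Y).
pi_1(L(5,1)) = Z/5, pi_1(L(9,1)) = Z/9.
|Z/5 x Z/9| = 5 * 9 = 45

45


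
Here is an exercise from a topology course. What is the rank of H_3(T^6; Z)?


By the Kunneth formula, b_k(T^n) = C(n,k).
b_3(T^6) = C(6,3).
C(6,3) = 6!/(3!*3!) = 20

20


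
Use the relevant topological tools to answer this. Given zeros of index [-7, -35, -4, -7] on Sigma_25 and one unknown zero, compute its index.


Poincare-Hopf: sum of indices = chi(M).
chi(Sigma_25) = 2 - 2*25 = -48.
Sum of known indices = -53.
x = chi - (sum known) = -48 - (-53) = 5

5


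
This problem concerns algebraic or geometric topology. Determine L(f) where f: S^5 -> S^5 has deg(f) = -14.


On S^5: L(f) = tr(f_0*) + (-1)^5 tr(f_5*) = 1 + (-1)^5 * deg(f).
L(f) = 1 + (-1)^5 * -14 = 1 + 14 = 15

15


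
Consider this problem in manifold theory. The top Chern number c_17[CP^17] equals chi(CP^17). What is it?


For any closed oriented manifold, <e(TM),[M]> = chi(M).
chi(CP^17) = 17+1 = 18

18


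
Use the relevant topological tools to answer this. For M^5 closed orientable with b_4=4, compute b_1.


Poincare duality for closed orientable n-manifolds: b_k = b_{n-k}.
Here n = 5, so b_1 = b_4 = 4

4


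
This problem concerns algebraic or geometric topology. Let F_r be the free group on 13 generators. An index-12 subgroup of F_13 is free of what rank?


Nielsen-Schreier: an index-n subgroup of F_r is free of rank 1 + n(r-1).
Equivalently: chi(cover) = n*chi(base); chi(vee_r S^1) = 1 - 13 = -12.
chi(E) = 12*(-12) = -144; rank = 1 - chi(E) = 1 - (-144) = 145.
rank = 1 + 12*(13-1) = 1 + 144 = 145

145


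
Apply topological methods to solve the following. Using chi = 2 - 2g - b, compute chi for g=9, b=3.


For a compact orientable surface with genus g and b boundary components: chi = 2 - 2g - b.
chi = 2 - 2*9 - 3 = 2 - 18 - 3 = -19

-19


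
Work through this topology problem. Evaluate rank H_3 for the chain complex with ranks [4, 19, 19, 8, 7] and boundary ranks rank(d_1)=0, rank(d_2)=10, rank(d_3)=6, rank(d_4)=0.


rank H_k = rank(ker d_k) - rank(im d_{k+1}).
rank(ker d_3) = rank(C_3) - rank(d_3) = 8 - 6 = 2.
rank(im d_{3+1}) = 0.
rank H_3 = 2 - 0 = 2

2


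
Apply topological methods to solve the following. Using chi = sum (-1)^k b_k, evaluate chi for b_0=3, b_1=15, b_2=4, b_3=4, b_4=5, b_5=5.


chi = sum_k (-1)^k b_k.
= (3) + (-15) + (4) + (-4) + (5) + (-5)
= -12

-12


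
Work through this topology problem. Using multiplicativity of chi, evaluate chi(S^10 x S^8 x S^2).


chi is multiplicative: chi(X x Y) = chi(X) chi(Y).
Each even-dim sphere has chi = 2. There are 3 factors.
chi = 2^3 = 8

8


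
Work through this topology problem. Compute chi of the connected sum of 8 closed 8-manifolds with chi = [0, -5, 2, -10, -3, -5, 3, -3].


For n-manifolds: chi(A#B) = chi(A) + chi(B) - chi(S^8).
chi(S^8) = 1 + (-1)^8 = 2.
chi(#) = (sum chi_i) - (8-1)*chi(S^8) = -21 - 7*2 = -35

-35


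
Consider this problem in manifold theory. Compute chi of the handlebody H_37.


A genus-g handlebody deformation retracts to a wedge of g circles.
chi(vee_g S^1) = 1 - g.
chi(H_37) = 1 - 37 = -36

-36
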